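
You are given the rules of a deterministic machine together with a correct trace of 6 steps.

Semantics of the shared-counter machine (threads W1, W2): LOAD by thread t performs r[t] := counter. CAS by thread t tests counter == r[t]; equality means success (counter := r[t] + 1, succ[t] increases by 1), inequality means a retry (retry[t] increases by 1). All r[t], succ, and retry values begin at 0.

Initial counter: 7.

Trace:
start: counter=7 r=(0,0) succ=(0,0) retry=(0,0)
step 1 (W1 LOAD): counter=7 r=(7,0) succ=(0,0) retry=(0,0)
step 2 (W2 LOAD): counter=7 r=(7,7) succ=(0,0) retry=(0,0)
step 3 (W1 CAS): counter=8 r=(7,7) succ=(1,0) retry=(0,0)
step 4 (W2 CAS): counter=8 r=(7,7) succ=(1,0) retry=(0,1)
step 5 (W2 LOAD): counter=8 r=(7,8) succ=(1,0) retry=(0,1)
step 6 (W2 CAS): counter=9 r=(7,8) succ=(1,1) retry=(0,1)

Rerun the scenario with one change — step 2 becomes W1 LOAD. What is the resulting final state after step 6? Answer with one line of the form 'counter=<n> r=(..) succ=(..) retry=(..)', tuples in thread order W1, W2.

counter=9 r=(7,8) succ=(1,1) retry=(0,1)

(re-executing from step 2 with the substitution; state before step 2: counter=7 r=(7,0) succ=(0,0) retry=(0,0))
step 2 (W1 LOAD): counter=7 r=(7,0) succ=(0,0) retry=(0,0)
step 3 (W1 CAS): counter=8 r=(7,0) succ=(1,0) retry=(0,0)
step 4 (W2 CAS): counter=8 r=(7,0) succ=(1,0) retry=(0,1)
step 5 (W2 LOAD): counter=8 r=(7,8) succ=(1,0) retry=(0,1)
step 6 (W2 CAS): counter=9 r=(7,8) succ=(1,1) retry=(0,1)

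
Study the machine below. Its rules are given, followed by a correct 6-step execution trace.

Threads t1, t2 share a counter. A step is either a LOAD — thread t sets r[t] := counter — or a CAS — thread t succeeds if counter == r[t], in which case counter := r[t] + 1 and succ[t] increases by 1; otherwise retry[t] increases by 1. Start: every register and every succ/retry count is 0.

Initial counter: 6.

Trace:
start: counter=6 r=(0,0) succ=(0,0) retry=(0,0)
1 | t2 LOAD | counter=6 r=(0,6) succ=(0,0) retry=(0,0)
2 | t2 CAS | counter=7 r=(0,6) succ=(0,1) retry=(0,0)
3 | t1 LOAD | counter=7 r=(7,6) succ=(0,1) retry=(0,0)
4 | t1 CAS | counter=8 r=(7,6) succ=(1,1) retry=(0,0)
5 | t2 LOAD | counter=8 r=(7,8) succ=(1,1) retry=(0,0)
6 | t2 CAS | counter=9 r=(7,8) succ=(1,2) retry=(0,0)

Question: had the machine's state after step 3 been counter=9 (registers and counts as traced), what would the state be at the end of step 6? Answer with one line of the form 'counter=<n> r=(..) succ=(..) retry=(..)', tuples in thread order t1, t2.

state after step 3 := counter=9 r=(7,6) succ=(0,1) retry=(0,0)
4 | t1 CAS | counter=9 r=(7,6) succ=(0,1) retry=(1,0)
5 | t2 LOAD | counter=9 r=(7,9) succ=(0,1) retry=(1,0)
6 | t2 CAS | counter=10 r=(7,9) succ=(0,2) retry=(1,0)

counter=10 r=(7,9) succ=(0,2) retry=(1,0)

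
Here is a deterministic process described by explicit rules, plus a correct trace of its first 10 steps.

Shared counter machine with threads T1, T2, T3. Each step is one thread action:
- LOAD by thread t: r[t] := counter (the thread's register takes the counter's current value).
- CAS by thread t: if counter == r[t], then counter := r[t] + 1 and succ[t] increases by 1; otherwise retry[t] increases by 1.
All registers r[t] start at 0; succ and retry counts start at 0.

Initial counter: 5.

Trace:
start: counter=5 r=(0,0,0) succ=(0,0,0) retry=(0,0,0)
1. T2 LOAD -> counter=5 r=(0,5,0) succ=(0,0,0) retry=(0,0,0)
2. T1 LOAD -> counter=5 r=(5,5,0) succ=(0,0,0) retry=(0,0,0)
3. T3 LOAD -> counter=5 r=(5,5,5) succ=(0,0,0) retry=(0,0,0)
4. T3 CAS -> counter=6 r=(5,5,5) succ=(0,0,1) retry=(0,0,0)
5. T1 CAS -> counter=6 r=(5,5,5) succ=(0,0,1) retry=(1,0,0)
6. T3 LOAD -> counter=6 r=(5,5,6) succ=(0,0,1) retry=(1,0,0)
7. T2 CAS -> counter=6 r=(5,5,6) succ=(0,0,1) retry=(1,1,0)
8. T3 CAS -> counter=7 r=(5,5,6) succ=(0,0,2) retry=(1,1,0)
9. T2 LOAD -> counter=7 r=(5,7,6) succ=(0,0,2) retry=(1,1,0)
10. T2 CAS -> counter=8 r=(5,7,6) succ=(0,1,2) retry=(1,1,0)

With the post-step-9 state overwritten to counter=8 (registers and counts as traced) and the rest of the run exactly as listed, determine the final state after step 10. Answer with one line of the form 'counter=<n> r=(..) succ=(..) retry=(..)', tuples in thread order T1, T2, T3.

counter=8 r=(5,7,6) succ=(0,0,2) retry=(1,2,0)

state after step 9 := counter=8 r=(5,7,6) succ=(0,0,2) retry=(1,1,0)
10. T2 CAS -> counter=8 r=(5,7,6) succ=(0,0,2) retry=(1,2,0)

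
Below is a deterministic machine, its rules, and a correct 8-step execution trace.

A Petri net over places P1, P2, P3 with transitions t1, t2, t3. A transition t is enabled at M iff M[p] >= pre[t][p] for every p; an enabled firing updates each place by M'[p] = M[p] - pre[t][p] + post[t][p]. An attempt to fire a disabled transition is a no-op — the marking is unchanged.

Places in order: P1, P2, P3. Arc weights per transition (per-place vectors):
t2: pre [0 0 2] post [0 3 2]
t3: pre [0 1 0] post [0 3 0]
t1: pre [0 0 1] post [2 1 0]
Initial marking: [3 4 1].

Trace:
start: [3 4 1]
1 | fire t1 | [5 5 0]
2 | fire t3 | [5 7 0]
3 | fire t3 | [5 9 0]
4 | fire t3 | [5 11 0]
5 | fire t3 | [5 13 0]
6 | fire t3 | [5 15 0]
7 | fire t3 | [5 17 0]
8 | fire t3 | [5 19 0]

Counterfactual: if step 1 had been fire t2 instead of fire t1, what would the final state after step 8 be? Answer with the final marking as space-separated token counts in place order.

(re-executing from step 1 with the substitution; state before step 1: [3 4 1])
1 | fire t2 | [3 4 1]
2 | fire t3 | [3 6 1]
3 | fire t3 | [3 8 1]
4 | fire t3 | [3 10 1]
5 | fire t3 | [3 12 1]
6 | fire t3 | [3 14 1]
7 | fire t3 | [3 16 1]
8 | fire t3 | [3 18 1]

3 18 1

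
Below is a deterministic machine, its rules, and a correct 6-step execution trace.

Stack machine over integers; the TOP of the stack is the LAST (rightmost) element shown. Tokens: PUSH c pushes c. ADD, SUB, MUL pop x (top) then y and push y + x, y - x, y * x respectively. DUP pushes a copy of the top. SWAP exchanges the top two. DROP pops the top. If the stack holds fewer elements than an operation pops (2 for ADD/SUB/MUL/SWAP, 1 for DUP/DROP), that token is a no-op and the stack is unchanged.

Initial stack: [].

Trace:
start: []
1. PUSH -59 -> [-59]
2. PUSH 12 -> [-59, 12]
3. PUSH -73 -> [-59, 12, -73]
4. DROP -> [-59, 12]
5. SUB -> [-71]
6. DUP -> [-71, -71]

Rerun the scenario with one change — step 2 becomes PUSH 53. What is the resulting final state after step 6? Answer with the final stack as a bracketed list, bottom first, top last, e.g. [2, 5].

[-112, -112]

(re-executing from step 2 with the substitution; state before step 2: [-59])
2. PUSH 53 -> [-59, 53]
3. PUSH -73 -> [-59, 53, -73]
4. DROP -> [-59, 53]
5. SUB -> [-112]
6. DUP -> [-112, -112]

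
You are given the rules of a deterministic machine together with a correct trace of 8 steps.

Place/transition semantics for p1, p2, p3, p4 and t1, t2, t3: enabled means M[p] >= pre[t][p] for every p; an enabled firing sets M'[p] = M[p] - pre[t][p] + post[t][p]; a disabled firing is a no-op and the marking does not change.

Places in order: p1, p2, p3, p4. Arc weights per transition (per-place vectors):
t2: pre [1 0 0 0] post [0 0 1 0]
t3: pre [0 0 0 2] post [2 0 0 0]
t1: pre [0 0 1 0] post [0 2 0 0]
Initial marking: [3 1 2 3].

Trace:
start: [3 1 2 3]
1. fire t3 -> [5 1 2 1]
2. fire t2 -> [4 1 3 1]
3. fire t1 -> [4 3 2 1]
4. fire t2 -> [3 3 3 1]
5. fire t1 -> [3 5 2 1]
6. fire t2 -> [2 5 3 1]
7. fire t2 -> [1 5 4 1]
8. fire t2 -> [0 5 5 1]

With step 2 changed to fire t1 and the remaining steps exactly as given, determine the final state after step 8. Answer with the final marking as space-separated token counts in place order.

(re-executing from step 2 with the substitution; state before step 2: [5 1 2 1])
2. fire t1 -> [5 3 1 1]
3. fire t1 -> [5 5 0 1]
4. fire t2 -> [4 5 1 1]
5. fire t1 -> [4 7 0 1]
6. fire t2 -> [3 7 1 1]
7. fire t2 -> [2 7 2 1]
8. fire t2 -> [1 7 3 1]

1 7 3 1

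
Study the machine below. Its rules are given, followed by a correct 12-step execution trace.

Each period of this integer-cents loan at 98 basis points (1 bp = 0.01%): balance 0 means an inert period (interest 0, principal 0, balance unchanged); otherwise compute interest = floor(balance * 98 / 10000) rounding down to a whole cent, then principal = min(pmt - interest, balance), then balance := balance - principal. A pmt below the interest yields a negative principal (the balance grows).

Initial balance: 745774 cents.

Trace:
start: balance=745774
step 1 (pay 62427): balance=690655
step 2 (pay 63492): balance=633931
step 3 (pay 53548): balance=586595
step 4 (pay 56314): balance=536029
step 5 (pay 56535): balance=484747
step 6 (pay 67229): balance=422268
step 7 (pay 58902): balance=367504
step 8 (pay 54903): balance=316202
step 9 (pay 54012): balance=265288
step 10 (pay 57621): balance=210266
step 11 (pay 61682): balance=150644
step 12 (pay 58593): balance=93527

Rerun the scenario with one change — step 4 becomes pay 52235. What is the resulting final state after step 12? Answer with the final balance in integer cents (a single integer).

97936

(re-executing from step 4 with the substitution; state before step 4: balance=586595)
step 4 (pay 52235): balance=540108
step 5 (pay 56535): balance=488866
step 6 (pay 67229): balance=426427
step 7 (pay 58902): balance=371703
step 8 (pay 54903): balance=320442
step 9 (pay 54012): balance=269570
step 10 (pay 57621): balance=214590
step 11 (pay 61682): balance=155010
step 12 (pay 58593): balance=97936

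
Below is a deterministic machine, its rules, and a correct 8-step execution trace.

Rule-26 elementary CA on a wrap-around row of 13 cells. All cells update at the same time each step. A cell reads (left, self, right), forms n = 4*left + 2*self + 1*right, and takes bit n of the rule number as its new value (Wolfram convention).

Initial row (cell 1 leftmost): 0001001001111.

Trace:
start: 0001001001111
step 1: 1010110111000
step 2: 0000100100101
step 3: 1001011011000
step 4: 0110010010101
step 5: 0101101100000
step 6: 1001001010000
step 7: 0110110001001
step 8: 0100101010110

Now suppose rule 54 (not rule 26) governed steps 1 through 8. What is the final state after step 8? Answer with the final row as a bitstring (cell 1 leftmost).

0001011111111

(re-executing steps 1..8 under rule 54; state before step 1: 0001001001111)
step 1: 1011111110000
step 2: 1100000001001
step 3: 0010000011110
step 4: 0111000100001
step 5: 1000101110011
step 6: 0101110001100
step 7: 1110001010010
step 8: 0001011111111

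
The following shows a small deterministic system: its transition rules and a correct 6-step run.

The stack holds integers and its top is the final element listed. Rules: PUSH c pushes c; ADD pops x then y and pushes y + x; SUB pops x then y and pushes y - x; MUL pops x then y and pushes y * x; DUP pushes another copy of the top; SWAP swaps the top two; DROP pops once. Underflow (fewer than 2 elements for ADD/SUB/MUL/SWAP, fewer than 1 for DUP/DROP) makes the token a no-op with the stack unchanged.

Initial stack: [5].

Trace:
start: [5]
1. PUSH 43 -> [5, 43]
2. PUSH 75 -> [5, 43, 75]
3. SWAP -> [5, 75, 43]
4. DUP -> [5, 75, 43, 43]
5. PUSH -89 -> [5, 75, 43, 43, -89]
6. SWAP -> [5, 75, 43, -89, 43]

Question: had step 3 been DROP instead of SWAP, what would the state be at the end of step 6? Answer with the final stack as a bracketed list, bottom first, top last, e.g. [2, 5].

(re-executing from step 3 with the substitution; state before step 3: [5, 43, 75])
3. DROP -> [5, 43]
4. DUP -> [5, 43, 43]
5. PUSH -89 -> [5, 43, 43, -89]
6. SWAP -> [5, 43, -89, 43]

[5, 43, -89, 43]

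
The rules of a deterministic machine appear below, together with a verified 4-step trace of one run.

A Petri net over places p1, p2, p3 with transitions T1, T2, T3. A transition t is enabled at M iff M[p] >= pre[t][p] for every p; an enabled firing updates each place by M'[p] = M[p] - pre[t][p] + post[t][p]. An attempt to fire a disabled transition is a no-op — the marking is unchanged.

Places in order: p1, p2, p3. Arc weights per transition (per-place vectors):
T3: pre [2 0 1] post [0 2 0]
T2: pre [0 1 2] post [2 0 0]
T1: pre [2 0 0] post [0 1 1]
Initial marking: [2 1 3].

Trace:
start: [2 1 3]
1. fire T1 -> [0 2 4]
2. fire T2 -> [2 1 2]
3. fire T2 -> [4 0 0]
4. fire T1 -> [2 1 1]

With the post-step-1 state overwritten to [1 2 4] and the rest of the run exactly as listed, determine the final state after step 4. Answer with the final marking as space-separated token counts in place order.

state after step 1 := [1 2 4]
2. fire T2 -> [3 1 2]
3. fire T2 -> [5 0 0]
4. fire T1 -> [3 1 1]

3 1 1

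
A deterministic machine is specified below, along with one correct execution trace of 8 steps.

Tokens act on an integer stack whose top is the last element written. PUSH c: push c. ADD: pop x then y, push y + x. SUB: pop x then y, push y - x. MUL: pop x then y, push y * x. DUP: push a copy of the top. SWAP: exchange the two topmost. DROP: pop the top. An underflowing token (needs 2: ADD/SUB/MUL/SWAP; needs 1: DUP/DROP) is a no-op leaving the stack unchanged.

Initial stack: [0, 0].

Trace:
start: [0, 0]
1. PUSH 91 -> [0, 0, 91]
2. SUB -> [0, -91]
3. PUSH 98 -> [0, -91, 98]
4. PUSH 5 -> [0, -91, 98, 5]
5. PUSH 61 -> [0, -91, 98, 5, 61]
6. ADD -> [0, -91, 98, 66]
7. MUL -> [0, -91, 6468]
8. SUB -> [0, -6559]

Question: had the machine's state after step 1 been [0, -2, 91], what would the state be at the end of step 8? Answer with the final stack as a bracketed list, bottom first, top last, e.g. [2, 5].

state after step 1 := [0, -2, 91]
2. SUB -> [0, -93]
3. PUSH 98 -> [0, -93, 98]
4. PUSH 5 -> [0, -93, 98, 5]
5. PUSH 61 -> [0, -93, 98, 5, 61]
6. ADD -> [0, -93, 98, 66]
7. MUL -> [0, -93, 6468]
8. SUB -> [0, -6561]

[0, -6561]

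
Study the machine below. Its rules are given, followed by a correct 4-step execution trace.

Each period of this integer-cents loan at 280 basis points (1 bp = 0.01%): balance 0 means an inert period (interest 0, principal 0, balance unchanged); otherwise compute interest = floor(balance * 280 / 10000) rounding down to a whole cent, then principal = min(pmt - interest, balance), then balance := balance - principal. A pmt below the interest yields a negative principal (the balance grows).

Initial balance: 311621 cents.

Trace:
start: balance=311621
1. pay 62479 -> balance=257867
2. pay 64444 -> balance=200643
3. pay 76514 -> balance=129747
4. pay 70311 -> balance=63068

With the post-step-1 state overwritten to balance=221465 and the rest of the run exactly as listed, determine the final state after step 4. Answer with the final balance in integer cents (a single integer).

state after step 1 := balance=221465
2. pay 64444 -> balance=163222
3. pay 76514 -> balance=91278
4. pay 70311 -> balance=23522

23522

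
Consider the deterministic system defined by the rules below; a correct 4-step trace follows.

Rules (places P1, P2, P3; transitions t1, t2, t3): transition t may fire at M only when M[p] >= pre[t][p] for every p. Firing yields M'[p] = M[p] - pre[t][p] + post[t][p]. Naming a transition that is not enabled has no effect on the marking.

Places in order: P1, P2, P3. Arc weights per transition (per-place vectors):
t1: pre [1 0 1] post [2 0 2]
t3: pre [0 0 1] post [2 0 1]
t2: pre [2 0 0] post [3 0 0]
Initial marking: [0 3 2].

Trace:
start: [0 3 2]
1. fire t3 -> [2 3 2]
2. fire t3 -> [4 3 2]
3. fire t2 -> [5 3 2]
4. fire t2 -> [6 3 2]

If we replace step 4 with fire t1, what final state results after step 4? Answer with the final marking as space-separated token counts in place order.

(re-executing from step 4 with the substitution; state before step 4: [5 3 2])
4. fire t1 -> [6 3 3]

6 3 3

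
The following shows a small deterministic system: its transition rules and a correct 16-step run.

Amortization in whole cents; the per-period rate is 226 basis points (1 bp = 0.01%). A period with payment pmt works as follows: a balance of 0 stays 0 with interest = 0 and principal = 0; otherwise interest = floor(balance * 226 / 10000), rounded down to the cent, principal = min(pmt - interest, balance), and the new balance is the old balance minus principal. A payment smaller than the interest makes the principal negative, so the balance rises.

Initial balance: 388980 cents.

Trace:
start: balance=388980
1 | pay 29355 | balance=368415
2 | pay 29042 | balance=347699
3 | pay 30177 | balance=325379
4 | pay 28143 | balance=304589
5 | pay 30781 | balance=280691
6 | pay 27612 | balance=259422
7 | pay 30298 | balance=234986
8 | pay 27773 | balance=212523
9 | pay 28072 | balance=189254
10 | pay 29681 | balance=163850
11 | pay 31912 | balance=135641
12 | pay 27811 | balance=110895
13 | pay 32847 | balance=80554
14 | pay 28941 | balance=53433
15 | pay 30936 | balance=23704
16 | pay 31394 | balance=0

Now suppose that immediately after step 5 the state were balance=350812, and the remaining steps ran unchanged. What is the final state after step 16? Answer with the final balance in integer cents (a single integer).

82508

state after step 5 := balance=350812
6 | pay 27612 | balance=331128
7 | pay 30298 | balance=308313
8 | pay 27773 | balance=287507
9 | pay 28072 | balance=265932
10 | pay 29681 | balance=242261
11 | pay 31912 | balance=215824
12 | pay 27811 | balance=192890
13 | pay 32847 | balance=164402
14 | pay 28941 | balance=139176
15 | pay 30936 | balance=111385
16 | pay 31394 | balance=82508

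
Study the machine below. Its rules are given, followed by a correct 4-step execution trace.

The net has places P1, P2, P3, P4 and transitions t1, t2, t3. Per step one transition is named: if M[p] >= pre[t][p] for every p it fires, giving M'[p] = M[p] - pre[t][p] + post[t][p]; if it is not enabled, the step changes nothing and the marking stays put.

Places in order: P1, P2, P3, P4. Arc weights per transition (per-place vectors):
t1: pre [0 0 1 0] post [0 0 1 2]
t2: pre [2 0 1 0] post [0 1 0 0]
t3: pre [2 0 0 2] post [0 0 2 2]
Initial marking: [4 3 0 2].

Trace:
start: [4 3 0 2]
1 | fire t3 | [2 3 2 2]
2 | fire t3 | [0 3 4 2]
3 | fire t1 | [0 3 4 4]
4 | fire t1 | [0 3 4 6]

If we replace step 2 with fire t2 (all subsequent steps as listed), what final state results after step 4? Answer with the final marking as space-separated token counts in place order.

0 4 1 6

(re-executing from step 2 with the substitution; state before step 2: [2 3 2 2])
2 | fire t2 | [0 4 1 2]
3 | fire t1 | [0 4 1 4]
4 | fire t1 | [0 4 1 6]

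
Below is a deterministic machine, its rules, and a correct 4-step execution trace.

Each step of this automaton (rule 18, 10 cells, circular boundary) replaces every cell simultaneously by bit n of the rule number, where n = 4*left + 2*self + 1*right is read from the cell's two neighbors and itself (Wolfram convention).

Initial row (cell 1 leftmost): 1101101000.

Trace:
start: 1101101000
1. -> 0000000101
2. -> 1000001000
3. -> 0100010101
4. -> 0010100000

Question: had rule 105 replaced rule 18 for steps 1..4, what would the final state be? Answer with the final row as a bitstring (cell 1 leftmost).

1111010011

(re-executing steps 1..4 under rule 105; state before step 1: 1101101000)
1. -> 1111110010
2. -> 1000010001
3. -> 1011000101
4. -> 1111010011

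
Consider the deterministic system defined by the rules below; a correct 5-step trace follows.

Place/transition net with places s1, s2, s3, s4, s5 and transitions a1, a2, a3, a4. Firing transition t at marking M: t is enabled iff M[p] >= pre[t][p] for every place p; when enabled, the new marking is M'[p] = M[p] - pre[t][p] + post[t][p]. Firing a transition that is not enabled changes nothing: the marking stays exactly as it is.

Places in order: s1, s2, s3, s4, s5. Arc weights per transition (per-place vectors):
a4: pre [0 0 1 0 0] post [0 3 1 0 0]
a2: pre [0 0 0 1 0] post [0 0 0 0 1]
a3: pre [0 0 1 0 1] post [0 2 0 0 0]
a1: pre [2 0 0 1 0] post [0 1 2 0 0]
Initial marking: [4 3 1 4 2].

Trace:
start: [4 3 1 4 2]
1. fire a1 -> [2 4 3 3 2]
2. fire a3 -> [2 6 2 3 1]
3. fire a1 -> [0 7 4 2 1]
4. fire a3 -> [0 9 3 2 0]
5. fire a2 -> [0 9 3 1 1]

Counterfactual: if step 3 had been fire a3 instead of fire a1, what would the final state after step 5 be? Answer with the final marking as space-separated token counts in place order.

2 8 1 2 1

(re-executing from step 3 with the substitution; state before step 3: [2 6 2 3 1])
3. fire a3 -> [2 8 1 3 0]
4. fire a3 -> [2 8 1 3 0]
5. fire a2 -> [2 8 1 2 1]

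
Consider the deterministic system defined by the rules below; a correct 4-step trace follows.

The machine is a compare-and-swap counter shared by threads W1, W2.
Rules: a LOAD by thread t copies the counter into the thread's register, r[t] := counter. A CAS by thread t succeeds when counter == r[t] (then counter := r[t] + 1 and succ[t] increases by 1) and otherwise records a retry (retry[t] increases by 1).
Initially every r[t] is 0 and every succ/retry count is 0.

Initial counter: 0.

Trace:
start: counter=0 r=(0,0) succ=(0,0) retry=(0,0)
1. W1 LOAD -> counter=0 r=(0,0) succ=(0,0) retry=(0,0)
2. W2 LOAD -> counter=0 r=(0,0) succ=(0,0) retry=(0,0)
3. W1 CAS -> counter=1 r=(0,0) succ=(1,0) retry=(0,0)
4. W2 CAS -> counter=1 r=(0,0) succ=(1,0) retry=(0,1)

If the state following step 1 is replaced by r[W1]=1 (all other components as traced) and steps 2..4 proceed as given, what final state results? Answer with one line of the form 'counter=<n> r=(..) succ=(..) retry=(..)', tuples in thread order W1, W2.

counter=1 r=(1,0) succ=(0,1) retry=(1,0)

state after step 1 := counter=0 r=(1,0) succ=(0,0) retry=(0,0)
2. W2 LOAD -> counter=0 r=(1,0) succ=(0,0) retry=(0,0)
3. W1 CAS -> counter=0 r=(1,0) succ=(0,0) retry=(1,0)
4. W2 CAS -> counter=1 r=(1,0) succ=(0,1) retry=(1,0)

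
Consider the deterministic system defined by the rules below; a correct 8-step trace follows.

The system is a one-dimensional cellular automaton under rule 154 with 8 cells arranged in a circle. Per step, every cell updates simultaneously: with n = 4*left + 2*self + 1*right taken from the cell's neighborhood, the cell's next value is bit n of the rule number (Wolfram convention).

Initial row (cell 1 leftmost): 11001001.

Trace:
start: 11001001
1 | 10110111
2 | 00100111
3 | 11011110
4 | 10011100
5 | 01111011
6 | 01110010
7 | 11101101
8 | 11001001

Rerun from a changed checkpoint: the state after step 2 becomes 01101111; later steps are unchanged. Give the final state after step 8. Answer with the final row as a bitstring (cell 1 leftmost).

11011011

state after step 2 := 01101111
3 | 01001110
4 | 10111101
5 | 00111001
6 | 11110110
7 | 11100100
8 | 11011011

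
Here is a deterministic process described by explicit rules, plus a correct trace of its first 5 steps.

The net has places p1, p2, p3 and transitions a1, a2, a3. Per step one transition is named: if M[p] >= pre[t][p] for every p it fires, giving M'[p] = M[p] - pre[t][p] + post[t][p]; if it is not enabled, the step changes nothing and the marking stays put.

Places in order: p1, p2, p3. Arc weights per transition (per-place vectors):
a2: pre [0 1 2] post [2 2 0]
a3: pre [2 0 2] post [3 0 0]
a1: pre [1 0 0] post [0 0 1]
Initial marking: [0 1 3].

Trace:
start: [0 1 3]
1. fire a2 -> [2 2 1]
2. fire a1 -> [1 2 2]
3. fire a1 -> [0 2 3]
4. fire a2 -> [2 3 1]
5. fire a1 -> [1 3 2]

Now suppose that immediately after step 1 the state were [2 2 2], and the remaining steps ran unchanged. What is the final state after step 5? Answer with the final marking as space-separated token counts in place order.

state after step 1 := [2 2 2]
2. fire a1 -> [1 2 3]
3. fire a1 -> [0 2 4]
4. fire a2 -> [2 3 2]
5. fire a1 -> [1 3 3]

1 3 3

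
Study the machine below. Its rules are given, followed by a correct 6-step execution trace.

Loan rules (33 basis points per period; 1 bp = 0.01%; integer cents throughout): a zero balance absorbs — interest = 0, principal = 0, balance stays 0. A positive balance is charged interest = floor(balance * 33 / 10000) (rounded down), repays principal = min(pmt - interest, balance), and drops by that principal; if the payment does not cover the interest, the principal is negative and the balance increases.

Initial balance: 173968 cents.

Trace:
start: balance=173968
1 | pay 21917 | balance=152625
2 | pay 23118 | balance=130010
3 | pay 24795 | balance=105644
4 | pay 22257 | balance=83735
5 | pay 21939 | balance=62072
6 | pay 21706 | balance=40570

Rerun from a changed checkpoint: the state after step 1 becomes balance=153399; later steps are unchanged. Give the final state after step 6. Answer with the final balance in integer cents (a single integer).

41357

state after step 1 := balance=153399
2 | pay 23118 | balance=130787
3 | pay 24795 | balance=106423
4 | pay 22257 | balance=84517
5 | pay 21939 | balance=62856
6 | pay 21706 | balance=41357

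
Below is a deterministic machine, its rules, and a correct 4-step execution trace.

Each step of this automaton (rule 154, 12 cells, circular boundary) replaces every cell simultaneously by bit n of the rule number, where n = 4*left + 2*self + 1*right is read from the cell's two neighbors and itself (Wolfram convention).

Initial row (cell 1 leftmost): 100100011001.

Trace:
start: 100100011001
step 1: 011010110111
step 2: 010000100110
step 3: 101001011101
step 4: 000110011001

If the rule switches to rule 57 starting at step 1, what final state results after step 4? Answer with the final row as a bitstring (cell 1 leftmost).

101010101010

(re-executing steps 1..4 under rule 57; state before step 1: 100100011001)
step 1: 010011010101
step 2: 101010101010
step 3: 010101010101
step 4: 101010101010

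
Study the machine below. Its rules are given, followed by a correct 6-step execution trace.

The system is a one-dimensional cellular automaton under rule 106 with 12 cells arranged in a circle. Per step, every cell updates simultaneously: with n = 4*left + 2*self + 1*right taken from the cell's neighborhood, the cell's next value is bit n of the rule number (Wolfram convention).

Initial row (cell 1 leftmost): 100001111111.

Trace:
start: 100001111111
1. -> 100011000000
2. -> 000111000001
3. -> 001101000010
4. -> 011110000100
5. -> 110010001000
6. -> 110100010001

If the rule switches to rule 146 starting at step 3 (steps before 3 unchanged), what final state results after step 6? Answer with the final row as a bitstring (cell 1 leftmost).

000001010101

(re-executing steps 3..6 under rule 146; state before step 3: 000111000001)
3. -> 101010100010
4. -> 000000010100
5. -> 000000100010
6. -> 000001010101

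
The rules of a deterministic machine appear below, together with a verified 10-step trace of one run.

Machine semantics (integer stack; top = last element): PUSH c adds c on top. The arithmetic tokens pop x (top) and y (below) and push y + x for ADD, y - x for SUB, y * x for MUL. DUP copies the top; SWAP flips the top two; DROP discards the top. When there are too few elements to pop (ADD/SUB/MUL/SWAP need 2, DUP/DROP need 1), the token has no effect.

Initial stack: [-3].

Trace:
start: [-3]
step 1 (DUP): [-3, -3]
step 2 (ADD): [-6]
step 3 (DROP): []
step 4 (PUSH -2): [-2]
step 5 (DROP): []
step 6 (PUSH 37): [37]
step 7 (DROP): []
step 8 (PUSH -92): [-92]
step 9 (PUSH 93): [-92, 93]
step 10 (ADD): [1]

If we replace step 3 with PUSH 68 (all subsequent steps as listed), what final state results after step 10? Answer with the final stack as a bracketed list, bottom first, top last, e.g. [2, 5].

[-6, 68, 1]

(re-executing from step 3 with the substitution; state before step 3: [-6])
step 3 (PUSH 68): [-6, 68]
step 4 (PUSH -2): [-6, 68, -2]
step 5 (DROP): [-6, 68]
step 6 (PUSH 37): [-6, 68, 37]
step 7 (DROP): [-6, 68]
step 8 (PUSH -92): [-6, 68, -92]
step 9 (PUSH 93): [-6, 68, -92, 93]
step 10 (ADD): [-6, 68, 1]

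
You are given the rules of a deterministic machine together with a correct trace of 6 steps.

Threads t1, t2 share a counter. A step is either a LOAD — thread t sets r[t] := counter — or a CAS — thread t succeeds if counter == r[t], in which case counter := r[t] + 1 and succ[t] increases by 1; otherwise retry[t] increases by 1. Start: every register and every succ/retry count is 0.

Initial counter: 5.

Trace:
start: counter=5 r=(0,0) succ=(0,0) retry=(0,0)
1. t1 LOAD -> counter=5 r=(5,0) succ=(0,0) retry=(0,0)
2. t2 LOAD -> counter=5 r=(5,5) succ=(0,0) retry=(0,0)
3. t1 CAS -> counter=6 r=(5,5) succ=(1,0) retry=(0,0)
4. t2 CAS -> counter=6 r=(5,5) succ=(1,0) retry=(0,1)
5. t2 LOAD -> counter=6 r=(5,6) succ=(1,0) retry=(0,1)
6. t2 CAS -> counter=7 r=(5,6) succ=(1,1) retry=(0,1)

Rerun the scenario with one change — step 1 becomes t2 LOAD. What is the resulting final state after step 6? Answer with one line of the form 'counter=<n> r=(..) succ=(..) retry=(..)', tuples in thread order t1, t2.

(re-executing from step 1 with the substitution; state before step 1: counter=5 r=(0,0) succ=(0,0) retry=(0,0))
1. t2 LOAD -> counter=5 r=(0,5) succ=(0,0) retry=(0,0)
2. t2 LOAD -> counter=5 r=(0,5) succ=(0,0) retry=(0,0)
3. t1 CAS -> counter=5 r=(0,5) succ=(0,0) retry=(1,0)
4. t2 CAS -> counter=6 r=(0,5) succ=(0,1) retry=(1,0)
5. t2 LOAD -> counter=6 r=(0,6) succ=(0,1) retry=(1,0)
6. t2 CAS -> counter=7 r=(0,6) succ=(0,2) retry=(1,0)

counter=7 r=(0,6) succ=(0,2) retry=(1,0)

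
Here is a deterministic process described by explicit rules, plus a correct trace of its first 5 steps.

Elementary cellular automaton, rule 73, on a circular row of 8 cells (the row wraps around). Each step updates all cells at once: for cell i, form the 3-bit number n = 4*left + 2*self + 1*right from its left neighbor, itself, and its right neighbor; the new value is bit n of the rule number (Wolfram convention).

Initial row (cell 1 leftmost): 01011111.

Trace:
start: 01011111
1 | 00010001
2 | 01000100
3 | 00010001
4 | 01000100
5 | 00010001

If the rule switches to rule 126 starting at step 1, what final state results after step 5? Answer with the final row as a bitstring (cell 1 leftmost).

10110001

(re-executing steps 1..5 under rule 126; state before step 1: 01011111)
1 | 11110001
2 | 00011011
3 | 10111111
4 | 11100000
5 | 10110001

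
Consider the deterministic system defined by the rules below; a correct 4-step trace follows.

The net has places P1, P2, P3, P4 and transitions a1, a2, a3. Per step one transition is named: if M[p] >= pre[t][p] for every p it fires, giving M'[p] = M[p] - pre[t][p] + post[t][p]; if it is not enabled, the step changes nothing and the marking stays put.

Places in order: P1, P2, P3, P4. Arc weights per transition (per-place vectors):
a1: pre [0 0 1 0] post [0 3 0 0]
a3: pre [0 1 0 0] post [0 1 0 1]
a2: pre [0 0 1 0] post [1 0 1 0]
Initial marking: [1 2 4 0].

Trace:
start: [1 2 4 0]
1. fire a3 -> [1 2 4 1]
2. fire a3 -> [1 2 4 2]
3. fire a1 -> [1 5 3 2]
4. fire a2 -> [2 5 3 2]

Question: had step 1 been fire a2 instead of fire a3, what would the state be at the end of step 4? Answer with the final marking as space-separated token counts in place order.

3 5 3 1

(re-executing from step 1 with the substitution; state before step 1: [1 2 4 0])
1. fire a2 -> [2 2 4 0]
2. fire a3 -> [2 2 4 1]
3. fire a1 -> [2 5 3 1]
4. fire a2 -> [3 5 3 1]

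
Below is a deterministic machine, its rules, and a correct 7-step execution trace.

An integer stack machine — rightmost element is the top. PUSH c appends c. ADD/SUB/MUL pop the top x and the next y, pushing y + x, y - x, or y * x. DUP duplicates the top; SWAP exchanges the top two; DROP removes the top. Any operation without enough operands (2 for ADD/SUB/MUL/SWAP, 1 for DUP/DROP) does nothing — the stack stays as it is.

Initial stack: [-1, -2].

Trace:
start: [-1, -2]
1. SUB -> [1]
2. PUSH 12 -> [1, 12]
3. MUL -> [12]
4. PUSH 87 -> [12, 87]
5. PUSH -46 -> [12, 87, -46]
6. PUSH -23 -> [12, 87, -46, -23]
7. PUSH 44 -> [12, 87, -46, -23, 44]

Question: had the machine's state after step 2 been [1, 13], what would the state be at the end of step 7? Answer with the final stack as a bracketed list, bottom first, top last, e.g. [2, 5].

[13, 87, -46, -23, 44]

state after step 2 := [1, 13]
3. MUL -> [13]
4. PUSH 87 -> [13, 87]
5. PUSH -46 -> [13, 87, -46]
6. PUSH -23 -> [13, 87, -46, -23]
7. PUSH 44 -> [13, 87, -46, -23, 44]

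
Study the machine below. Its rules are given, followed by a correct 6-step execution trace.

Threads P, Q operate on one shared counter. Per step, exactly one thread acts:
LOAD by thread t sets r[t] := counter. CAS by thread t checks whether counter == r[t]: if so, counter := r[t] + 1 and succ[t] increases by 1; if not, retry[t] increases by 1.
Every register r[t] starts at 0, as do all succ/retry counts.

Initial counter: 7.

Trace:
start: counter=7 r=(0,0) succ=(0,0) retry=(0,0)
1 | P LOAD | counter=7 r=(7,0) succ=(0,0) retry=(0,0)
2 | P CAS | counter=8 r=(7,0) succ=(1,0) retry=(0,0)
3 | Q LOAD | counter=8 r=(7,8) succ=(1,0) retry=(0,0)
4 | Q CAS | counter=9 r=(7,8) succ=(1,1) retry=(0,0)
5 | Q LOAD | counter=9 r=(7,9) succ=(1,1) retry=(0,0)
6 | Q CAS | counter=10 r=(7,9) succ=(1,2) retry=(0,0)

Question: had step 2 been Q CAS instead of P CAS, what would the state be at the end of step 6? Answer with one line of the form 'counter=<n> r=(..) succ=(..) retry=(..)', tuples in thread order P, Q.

(re-executing from step 2 with the substitution; state before step 2: counter=7 r=(7,0) succ=(0,0) retry=(0,0))
2 | Q CAS | counter=7 r=(7,0) succ=(0,0) retry=(0,1)
3 | Q LOAD | counter=7 r=(7,7) succ=(0,0) retry=(0,1)
4 | Q CAS | counter=8 r=(7,7) succ=(0,1) retry=(0,1)
5 | Q LOAD | counter=8 r=(7,8) succ=(0,1) retry=(0,1)
6 | Q CAS | counter=9 r=(7,8) succ=(0,2) retry=(0,1)

counter=9 r=(7,8) succ=(0,2) retry=(0,1)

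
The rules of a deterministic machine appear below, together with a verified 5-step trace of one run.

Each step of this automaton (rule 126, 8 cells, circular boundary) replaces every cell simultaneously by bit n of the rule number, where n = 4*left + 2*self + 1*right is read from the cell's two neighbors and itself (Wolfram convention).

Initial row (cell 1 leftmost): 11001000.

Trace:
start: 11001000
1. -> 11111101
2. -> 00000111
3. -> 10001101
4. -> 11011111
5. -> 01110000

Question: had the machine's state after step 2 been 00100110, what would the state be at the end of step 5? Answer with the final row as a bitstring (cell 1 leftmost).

state after step 2 := 00100110
3. -> 01111111
4. -> 11000001
5. -> 01100011

01100011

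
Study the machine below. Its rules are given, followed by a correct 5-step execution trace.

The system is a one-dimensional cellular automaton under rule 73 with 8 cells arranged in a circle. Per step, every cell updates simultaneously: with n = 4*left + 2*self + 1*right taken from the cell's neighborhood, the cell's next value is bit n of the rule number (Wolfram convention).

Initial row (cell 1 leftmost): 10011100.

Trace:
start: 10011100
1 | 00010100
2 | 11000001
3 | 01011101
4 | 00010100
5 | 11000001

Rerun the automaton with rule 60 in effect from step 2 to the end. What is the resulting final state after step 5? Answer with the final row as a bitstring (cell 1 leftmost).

01010101

(re-executing steps 2..5 under rule 60; state before step 2: 00010100)
2 | 00011110
3 | 00010001
4 | 10011001
5 | 01010101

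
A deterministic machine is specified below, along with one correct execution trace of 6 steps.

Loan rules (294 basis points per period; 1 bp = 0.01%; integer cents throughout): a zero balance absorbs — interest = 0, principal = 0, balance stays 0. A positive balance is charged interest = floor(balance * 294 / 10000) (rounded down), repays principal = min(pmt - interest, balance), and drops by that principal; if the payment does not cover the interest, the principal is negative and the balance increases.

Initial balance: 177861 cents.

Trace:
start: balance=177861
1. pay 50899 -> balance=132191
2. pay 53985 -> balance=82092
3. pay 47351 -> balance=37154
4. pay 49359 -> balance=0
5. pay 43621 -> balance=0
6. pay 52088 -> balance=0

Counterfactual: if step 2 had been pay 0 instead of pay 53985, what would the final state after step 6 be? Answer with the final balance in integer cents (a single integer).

0

(re-executing from step 2 with the substitution; state before step 2: balance=132191)
2. pay 0 -> balance=136077
3. pay 47351 -> balance=92726
4. pay 49359 -> balance=46093
5. pay 43621 -> balance=3827
6. pay 52088 -> balance=0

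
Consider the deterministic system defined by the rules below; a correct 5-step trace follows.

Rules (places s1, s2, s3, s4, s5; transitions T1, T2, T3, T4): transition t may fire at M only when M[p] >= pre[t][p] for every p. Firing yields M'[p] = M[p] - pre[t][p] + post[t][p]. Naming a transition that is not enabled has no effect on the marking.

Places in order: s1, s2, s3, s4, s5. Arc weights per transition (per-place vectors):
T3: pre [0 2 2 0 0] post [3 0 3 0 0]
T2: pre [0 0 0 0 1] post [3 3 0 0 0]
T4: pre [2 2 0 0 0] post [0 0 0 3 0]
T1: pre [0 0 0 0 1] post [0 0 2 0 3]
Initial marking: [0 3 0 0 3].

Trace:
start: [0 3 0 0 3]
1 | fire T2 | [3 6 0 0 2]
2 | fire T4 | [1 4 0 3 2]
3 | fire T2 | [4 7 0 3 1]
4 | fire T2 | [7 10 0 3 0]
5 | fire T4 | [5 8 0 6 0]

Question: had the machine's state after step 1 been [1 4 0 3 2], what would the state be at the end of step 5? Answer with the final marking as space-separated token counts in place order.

5 8 0 6 0

state after step 1 := [1 4 0 3 2]
2 | fire T4 | [1 4 0 3 2]
3 | fire T2 | [4 7 0 3 1]
4 | fire T2 | [7 10 0 3 0]
5 | fire T4 | [5 8 0 6 0]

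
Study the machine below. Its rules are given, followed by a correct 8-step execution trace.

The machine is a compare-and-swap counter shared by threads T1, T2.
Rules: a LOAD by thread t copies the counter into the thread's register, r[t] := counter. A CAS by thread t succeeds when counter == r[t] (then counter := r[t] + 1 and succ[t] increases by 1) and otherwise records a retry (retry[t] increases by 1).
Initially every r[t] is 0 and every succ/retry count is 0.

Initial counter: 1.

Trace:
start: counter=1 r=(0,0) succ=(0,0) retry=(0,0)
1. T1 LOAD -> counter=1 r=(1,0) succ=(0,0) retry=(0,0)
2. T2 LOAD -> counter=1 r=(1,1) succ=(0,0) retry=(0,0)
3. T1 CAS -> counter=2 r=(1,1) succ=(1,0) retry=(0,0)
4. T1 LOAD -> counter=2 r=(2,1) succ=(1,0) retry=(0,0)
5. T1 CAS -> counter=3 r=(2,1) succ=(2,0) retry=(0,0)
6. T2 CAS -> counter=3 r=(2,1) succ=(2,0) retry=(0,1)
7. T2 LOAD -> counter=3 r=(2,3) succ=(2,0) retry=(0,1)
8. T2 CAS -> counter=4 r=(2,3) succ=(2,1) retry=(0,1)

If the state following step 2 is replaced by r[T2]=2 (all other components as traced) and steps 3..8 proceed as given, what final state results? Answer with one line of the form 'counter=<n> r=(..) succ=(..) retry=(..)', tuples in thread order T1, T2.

state after step 2 := counter=1 r=(1,2) succ=(0,0) retry=(0,0)
3. T1 CAS -> counter=2 r=(1,2) succ=(1,0) retry=(0,0)
4. T1 LOAD -> counter=2 r=(2,2) succ=(1,0) retry=(0,0)
5. T1 CAS -> counter=3 r=(2,2) succ=(2,0) retry=(0,0)
6. T2 CAS -> counter=3 r=(2,2) succ=(2,0) retry=(0,1)
7. T2 LOAD -> counter=3 r=(2,3) succ=(2,0) retry=(0,1)
8. T2 CAS -> counter=4 r=(2,3) succ=(2,1) retry=(0,1)

counter=4 r=(2,3) succ=(2,1) retry=(0,1)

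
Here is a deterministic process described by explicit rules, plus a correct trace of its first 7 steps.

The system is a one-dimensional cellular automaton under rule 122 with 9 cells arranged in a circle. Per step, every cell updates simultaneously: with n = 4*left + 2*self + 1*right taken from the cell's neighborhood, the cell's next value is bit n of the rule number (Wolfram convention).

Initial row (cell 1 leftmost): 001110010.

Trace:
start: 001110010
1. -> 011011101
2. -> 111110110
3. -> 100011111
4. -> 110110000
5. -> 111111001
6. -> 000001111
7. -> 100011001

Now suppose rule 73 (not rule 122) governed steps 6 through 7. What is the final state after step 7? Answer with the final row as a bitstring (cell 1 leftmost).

(re-executing steps 6..7 under rule 73; state before step 6: 111111001)
6. -> 000001001
7. -> 011100000

011100000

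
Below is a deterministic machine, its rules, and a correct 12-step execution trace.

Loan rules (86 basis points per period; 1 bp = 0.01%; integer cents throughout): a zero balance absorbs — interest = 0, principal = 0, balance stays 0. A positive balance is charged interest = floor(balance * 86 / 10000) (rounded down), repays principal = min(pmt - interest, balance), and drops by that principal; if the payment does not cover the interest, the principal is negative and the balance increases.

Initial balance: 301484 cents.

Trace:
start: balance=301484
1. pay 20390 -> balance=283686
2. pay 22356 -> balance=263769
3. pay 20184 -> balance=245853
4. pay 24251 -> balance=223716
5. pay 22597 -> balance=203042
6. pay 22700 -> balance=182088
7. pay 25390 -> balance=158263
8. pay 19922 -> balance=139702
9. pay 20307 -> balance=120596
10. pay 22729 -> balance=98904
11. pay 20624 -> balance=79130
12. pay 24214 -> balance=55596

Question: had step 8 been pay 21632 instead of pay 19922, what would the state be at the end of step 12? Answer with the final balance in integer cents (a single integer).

53826

(re-executing from step 8 with the substitution; state before step 8: balance=158263)
8. pay 21632 -> balance=137992
9. pay 20307 -> balance=118871
10. pay 22729 -> balance=97164
11. pay 20624 -> balance=77375
12. pay 24214 -> balance=53826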